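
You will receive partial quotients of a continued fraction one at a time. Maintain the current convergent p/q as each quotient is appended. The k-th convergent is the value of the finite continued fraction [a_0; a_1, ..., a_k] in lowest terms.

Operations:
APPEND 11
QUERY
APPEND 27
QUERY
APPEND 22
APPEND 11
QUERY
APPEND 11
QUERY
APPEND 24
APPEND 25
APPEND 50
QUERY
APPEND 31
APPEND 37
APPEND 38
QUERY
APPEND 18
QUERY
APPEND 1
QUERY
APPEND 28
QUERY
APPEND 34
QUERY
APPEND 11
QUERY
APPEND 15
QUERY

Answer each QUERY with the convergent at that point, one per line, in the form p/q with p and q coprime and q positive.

11/1
298/27
72535/6572
804452/72887
24283830733/2200225210
1060793432310104/96112696470059
19122177574957355/1732556021869461
20182971007267459/1828668718339520
584245365778446207/52935280135376021
19884525407474438497/1801628193321124234
219314024847997269674/19870845406667742595
3309594898127433483607/299864309293337263159

APPEND 11: p_0 = 11·1 + 0 = 11, q_0 = 11·0 + 1 = 1 → 11/1
APPEND 27: p_1 = 27·11 + 1 = 298, q_1 = 27·1 + 0 = 27 → 298/27
APPEND 22: p_2 = 22·298 + 11 = 6567, q_2 = 22·27 + 1 = 595 → 6567/595
APPEND 11: p_3 = 11·6567 + 298 = 72535, q_3 = 11·595 + 27 = 6572 → 72535/6572
APPEND 11: p_4 = 11·72535 + 6567 = 804452, q_4 = 11·6572 + 595 = 72887 → 804452/72887
APPEND 24: p_5 = 24·804452 + 72535 = 19379383, q_5 = 24·72887 + 6572 = 1755860 → 19379383/1755860
APPEND 25: p_6 = 25·19379383 + 804452 = 485289027, q_6 = 25·1755860 + 72887 = 43969387 → 485289027/43969387
APPEND 50: p_7 = 50·485289027 + 19379383 = 24283830733, q_7 = 50·43969387 + 1755860 = 2200225210 → 24283830733/2200225210
APPEND 31: p_8 = 31·24283830733 + 485289027 = 753284041750, q_8 = 31·2200225210 + 43969387 = 68250950897 → 753284041750/68250950897
APPEND 37: p_9 = 37·753284041750 + 24283830733 = 27895793375483, q_9 = 37·68250950897 + 2200225210 = 2527485408399 → 27895793375483/2527485408399
APPEND 38: p_10 = 38·27895793375483 + 753284041750 = 1060793432310104, q_10 = 38·2527485408399 + 68250950897 = 96112696470059 → 1060793432310104/96112696470059
APPEND 18: p_11 = 18·1060793432310104 + 27895793375483 = 19122177574957355, q_11 = 18·96112696470059 + 2527485408399 = 1732556021869461 → 19122177574957355/1732556021869461
APPEND 1: p_12 = 1·19122177574957355 + 1060793432310104 = 20182971007267459, q_12 = 1·1732556021869461 + 96112696470059 = 1828668718339520 → 20182971007267459/1828668718339520
APPEND 28: p_13 = 28·20182971007267459 + 19122177574957355 = 584245365778446207, q_13 = 28·1828668718339520 + 1732556021869461 = 52935280135376021 → 584245365778446207/52935280135376021
APPEND 34: p_14 = 34·584245365778446207 + 20182971007267459 = 19884525407474438497, q_14 = 34·52935280135376021 + 1828668718339520 = 1801628193321124234 → 19884525407474438497/1801628193321124234
APPEND 11: p_15 = 11·19884525407474438497 + 584245365778446207 = 219314024847997269674, q_15 = 11·1801628193321124234 + 52935280135376021 = 19870845406667742595 → 219314024847997269674/19870845406667742595
APPEND 15: p_16 = 15·219314024847997269674 + 19884525407474438497 = 3309594898127433483607, q_16 = 15·19870845406667742595 + 1801628193321124234 = 299864309293337263159 → 3309594898127433483607/299864309293337263159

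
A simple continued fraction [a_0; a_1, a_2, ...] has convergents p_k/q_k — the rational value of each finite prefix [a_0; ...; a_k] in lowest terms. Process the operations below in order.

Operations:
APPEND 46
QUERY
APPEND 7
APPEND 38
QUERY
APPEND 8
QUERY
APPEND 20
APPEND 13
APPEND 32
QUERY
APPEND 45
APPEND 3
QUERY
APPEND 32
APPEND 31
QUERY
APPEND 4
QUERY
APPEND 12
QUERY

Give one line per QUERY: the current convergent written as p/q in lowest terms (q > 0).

46/1
12320/267
98883/2143
832985916/18052535
113363990445/2456833142
113733262892018/2464836042945
458598209597155/9938775759193
5616911778057878/121730145153261

APPEND 46: p_0 = 46·1 + 0 = 46, q_0 = 46·0 + 1 = 1 → 46/1
APPEND 7: p_1 = 7·46 + 1 = 323, q_1 = 7·1 + 0 = 7 → 323/7
APPEND 38: p_2 = 38·323 + 46 = 12320, q_2 = 38·7 + 1 = 267 → 12320/267
APPEND 8: p_3 = 8·12320 + 323 = 98883, q_3 = 8·267 + 7 = 2143 → 98883/2143
APPEND 20: p_4 = 20·98883 + 12320 = 1989980, q_4 = 20·2143 + 267 = 43127 → 1989980/43127
APPEND 13: p_5 = 13·1989980 + 98883 = 25968623, q_5 = 13·43127 + 2143 = 562794 → 25968623/562794
APPEND 32: p_6 = 32·25968623 + 1989980 = 832985916, q_6 = 32·562794 + 43127 = 18052535 → 832985916/18052535
APPEND 45: p_7 = 45·832985916 + 25968623 = 37510334843, q_7 = 45·18052535 + 562794 = 812926869 → 37510334843/812926869
APPEND 3: p_8 = 3·37510334843 + 832985916 = 113363990445, q_8 = 3·812926869 + 18052535 = 2456833142 → 113363990445/2456833142
APPEND 32: p_9 = 32·113363990445 + 37510334843 = 3665158029083, q_9 = 32·2456833142 + 812926869 = 79431587413 → 3665158029083/79431587413
APPEND 31: p_10 = 31·3665158029083 + 113363990445 = 113733262892018, q_10 = 31·79431587413 + 2456833142 = 2464836042945 → 113733262892018/2464836042945
APPEND 4: p_11 = 4·113733262892018 + 3665158029083 = 458598209597155, q_11 = 4·2464836042945 + 79431587413 = 9938775759193 → 458598209597155/9938775759193
APPEND 12: p_12 = 12·458598209597155 + 113733262892018 = 5616911778057878, q_12 = 12·9938775759193 + 2464836042945 = 121730145153261 → 5616911778057878/121730145153261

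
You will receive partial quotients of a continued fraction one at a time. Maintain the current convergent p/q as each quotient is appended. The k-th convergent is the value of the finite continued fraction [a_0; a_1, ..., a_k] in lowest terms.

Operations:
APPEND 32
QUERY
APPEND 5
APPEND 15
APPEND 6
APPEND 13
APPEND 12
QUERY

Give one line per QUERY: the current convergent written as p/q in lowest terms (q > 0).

32/1
2359715/73289

APPEND 32: p_0 = 32·1 + 0 = 32, q_0 = 32·0 + 1 = 1 → 32/1
APPEND 5: p_1 = 5·32 + 1 = 161, q_1 = 5·1 + 0 = 5 → 161/5
APPEND 15: p_2 = 15·161 + 32 = 2447, q_2 = 15·5 + 1 = 76 → 2447/76
APPEND 6: p_3 = 6·2447 + 161 = 14843, q_3 = 6·76 + 5 = 461 → 14843/461
APPEND 13: p_4 = 13·14843 + 2447 = 195406, q_4 = 13·461 + 76 = 6069 → 195406/6069
APPEND 12: p_5 = 12·195406 + 14843 = 2359715, q_5 = 12·6069 + 461 = 73289 → 2359715/73289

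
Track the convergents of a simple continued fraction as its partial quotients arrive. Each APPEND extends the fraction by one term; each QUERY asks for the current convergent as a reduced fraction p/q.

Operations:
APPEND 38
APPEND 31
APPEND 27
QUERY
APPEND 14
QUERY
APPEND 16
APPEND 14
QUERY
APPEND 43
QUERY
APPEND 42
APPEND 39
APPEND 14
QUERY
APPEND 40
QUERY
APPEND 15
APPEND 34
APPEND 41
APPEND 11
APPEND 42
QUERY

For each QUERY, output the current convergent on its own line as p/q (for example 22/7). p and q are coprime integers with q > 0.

31871/838
447373/11763
101105119/2658407
4354709956/114500547
100161376968621/2633592723065
4013596391462365/105531478997006
39111991246957428588173/1028390969154097586665

APPEND 38: p_0 = 38·1 + 0 = 38, q_0 = 38·0 + 1 = 1 → 38/1
APPEND 31: p_1 = 31·38 + 1 = 1179, q_1 = 31·1 + 0 = 31 → 1179/31
APPEND 27: p_2 = 27·1179 + 38 = 31871, q_2 = 27·31 + 1 = 838 → 31871/838
APPEND 14: p_3 = 14·31871 + 1179 = 447373, q_3 = 14·838 + 31 = 11763 → 447373/11763
APPEND 16: p_4 = 16·447373 + 31871 = 7189839, q_4 = 16·11763 + 838 = 189046 → 7189839/189046
APPEND 14: p_5 = 14·7189839 + 447373 = 101105119, q_5 = 14·189046 + 11763 = 2658407 → 101105119/2658407
APPEND 43: p_6 = 43·101105119 + 7189839 = 4354709956, q_6 = 43·2658407 + 189046 = 114500547 → 4354709956/114500547
APPEND 42: p_7 = 42·4354709956 + 101105119 = 182998923271, q_7 = 42·114500547 + 2658407 = 4811681381 → 182998923271/4811681381
APPEND 39: p_8 = 39·182998923271 + 4354709956 = 7141312717525, q_8 = 39·4811681381 + 114500547 = 187770074406 → 7141312717525/187770074406
APPEND 14: p_9 = 14·7141312717525 + 182998923271 = 100161376968621, q_9 = 14·187770074406 + 4811681381 = 2633592723065 → 100161376968621/2633592723065
APPEND 40: p_10 = 40·100161376968621 + 7141312717525 = 4013596391462365, q_10 = 40·2633592723065 + 187770074406 = 105531478997006 → 4013596391462365/105531478997006
APPEND 15: p_11 = 15·4013596391462365 + 100161376968621 = 60304107248904096, q_11 = 15·105531478997006 + 2633592723065 = 1585605777678155 → 60304107248904096/1585605777678155
APPEND 34: p_12 = 34·60304107248904096 + 4013596391462365 = 2054353242854201629, q_12 = 34·1585605777678155 + 105531478997006 = 54016127920054276 → 2054353242854201629/54016127920054276
APPEND 41: p_13 = 41·2054353242854201629 + 60304107248904096 = 84288787064271170885, q_13 = 41·54016127920054276 + 1585605777678155 = 2216246850499903471 → 84288787064271170885/2216246850499903471
APPEND 11: p_14 = 11·84288787064271170885 + 2054353242854201629 = 929231010949837081364, q_14 = 11·2216246850499903471 + 54016127920054276 = 24432731483418992457 → 929231010949837081364/24432731483418992457
APPEND 42: p_15 = 42·929231010949837081364 + 84288787064271170885 = 39111991246957428588173, q_15 = 42·24432731483418992457 + 2216246850499903471 = 1028390969154097586665 → 39111991246957428588173/1028390969154097586665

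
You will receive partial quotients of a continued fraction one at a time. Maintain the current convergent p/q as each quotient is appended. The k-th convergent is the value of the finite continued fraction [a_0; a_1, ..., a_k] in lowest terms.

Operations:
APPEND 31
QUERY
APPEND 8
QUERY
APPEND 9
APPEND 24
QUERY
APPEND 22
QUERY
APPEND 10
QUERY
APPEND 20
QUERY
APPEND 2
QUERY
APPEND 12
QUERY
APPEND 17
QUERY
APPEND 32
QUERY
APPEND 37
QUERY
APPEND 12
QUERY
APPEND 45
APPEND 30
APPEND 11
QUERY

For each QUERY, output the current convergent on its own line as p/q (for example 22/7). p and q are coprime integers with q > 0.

31/1
249/8
54777/1760
1207366/38793
12128437/389690
243776106/7832593
499680649/16054876
6239943894/200491105
106578726847/3424403661
3416759202998/109781408257
126526669237773/4065336509170
1521736790056274/48893819518297
22724888920096523107/730156900124270352

APPEND 31: p_0 = 31·1 + 0 = 31, q_0 = 31·0 + 1 = 1 → 31/1
APPEND 8: p_1 = 8·31 + 1 = 249, q_1 = 8·1 + 0 = 8 → 249/8
APPEND 9: p_2 = 9·249 + 31 = 2272, q_2 = 9·8 + 1 = 73 → 2272/73
APPEND 24: p_3 = 24·2272 + 249 = 54777, q_3 = 24·73 + 8 = 1760 → 54777/1760
APPEND 22: p_4 = 22·54777 + 2272 = 1207366, q_4 = 22·1760 + 73 = 38793 → 1207366/38793
APPEND 10: p_5 = 10·1207366 + 54777 = 12128437, q_5 = 10·38793 + 1760 = 389690 → 12128437/389690
APPEND 20: p_6 = 20·12128437 + 1207366 = 243776106, q_6 = 20·389690 + 38793 = 7832593 → 243776106/7832593
APPEND 2: p_7 = 2·243776106 + 12128437 = 499680649, q_7 = 2·7832593 + 389690 = 16054876 → 499680649/16054876
APPEND 12: p_8 = 12·499680649 + 243776106 = 6239943894, q_8 = 12·16054876 + 7832593 = 200491105 → 6239943894/200491105
APPEND 17: p_9 = 17·6239943894 + 499680649 = 106578726847, q_9 = 17·200491105 + 16054876 = 3424403661 → 106578726847/3424403661
APPEND 32: p_10 = 32·106578726847 + 6239943894 = 3416759202998, q_10 = 32·3424403661 + 200491105 = 109781408257 → 3416759202998/109781408257
APPEND 37: p_11 = 37·3416759202998 + 106578726847 = 126526669237773, q_11 = 37·109781408257 + 3424403661 = 4065336509170 → 126526669237773/4065336509170
APPEND 12: p_12 = 12·126526669237773 + 3416759202998 = 1521736790056274, q_12 = 12·4065336509170 + 109781408257 = 48893819518297 → 1521736790056274/48893819518297
APPEND 45: p_13 = 45·1521736790056274 + 126526669237773 = 68604682221770103, q_13 = 45·48893819518297 + 4065336509170 = 2204287214832535 → 68604682221770103/2204287214832535
APPEND 30: p_14 = 30·68604682221770103 + 1521736790056274 = 2059662203443159364, q_14 = 30·2204287214832535 + 48893819518297 = 66177510264494347 → 2059662203443159364/66177510264494347
APPEND 11: p_15 = 11·2059662203443159364 + 68604682221770103 = 22724888920096523107, q_15 = 11·66177510264494347 + 2204287214832535 = 730156900124270352 → 22724888920096523107/730156900124270352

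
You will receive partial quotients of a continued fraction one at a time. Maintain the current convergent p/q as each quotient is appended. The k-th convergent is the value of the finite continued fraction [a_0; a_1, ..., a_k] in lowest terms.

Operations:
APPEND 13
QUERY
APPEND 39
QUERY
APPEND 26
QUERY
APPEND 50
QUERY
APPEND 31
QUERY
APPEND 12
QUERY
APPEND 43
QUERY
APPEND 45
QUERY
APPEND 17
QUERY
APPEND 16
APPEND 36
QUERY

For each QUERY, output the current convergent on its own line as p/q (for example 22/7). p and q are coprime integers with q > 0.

APPEND 13: p_0 = 13·1 + 0 = 13, q_0 = 13·0 + 1 = 1 → 13/1
APPEND 39: p_1 = 39·13 + 1 = 508, q_1 = 39·1 + 0 = 39 → 508/39
APPEND 26: p_2 = 26·508 + 13 = 13221, q_2 = 26·39 + 1 = 1015 → 13221/1015
APPEND 50: p_3 = 50·13221 + 508 = 661558, q_3 = 50·1015 + 39 = 50789 → 661558/50789
APPEND 31: p_4 = 31·661558 + 13221 = 20521519, q_4 = 31·50789 + 1015 = 1575474 → 20521519/1575474
APPEND 12: p_5 = 12·20521519 + 661558 = 246919786, q_5 = 12·1575474 + 50789 = 18956477 → 246919786/18956477
APPEND 43: p_6 = 43·246919786 + 20521519 = 10638072317, q_6 = 43·18956477 + 1575474 = 816703985 → 10638072317/816703985
APPEND 45: p_7 = 45·10638072317 + 246919786 = 478960174051, q_7 = 45·816703985 + 18956477 = 36770635802 → 478960174051/36770635802
APPEND 17: p_8 = 17·478960174051 + 10638072317 = 8152961031184, q_8 = 17·36770635802 + 816703985 = 625917512619 → 8152961031184/625917512619
APPEND 16: p_9 = 16·8152961031184 + 478960174051 = 130926336672995, q_9 = 16·625917512619 + 36770635802 = 10051450837706 → 130926336672995/10051450837706
APPEND 36: p_10 = 36·130926336672995 + 8152961031184 = 4721501081259004, q_10 = 36·10051450837706 + 625917512619 = 362478147670035 → 4721501081259004/362478147670035

13/1
508/39
13221/1015
661558/50789
20521519/1575474
246919786/18956477
10638072317/816703985
478960174051/36770635802
8152961031184/625917512619
4721501081259004/362478147670035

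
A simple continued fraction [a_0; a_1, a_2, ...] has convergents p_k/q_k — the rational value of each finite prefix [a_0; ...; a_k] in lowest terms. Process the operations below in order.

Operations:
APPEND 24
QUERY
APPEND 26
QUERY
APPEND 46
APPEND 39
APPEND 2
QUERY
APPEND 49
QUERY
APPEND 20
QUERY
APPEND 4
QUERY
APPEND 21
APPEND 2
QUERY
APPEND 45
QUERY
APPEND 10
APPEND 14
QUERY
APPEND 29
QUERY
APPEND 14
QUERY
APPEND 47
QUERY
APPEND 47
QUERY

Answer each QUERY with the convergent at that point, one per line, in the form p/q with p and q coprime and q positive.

24/1
625/26
2274396/94615
112568215/4682844
2253638696/93751495
9127122999/379688824
396973566349/16514122422
18057733707380/751202725789
2551698082669466/106150782050157
74180218708054663/3085901220834865
1041074759995434748/43308767873738267
49004693938493487819/2038597991286533414
2304261689869189362241/95857414358340808725

APPEND 24: p_0 = 24·1 + 0 = 24, q_0 = 24·0 + 1 = 1 → 24/1
APPEND 26: p_1 = 26·24 + 1 = 625, q_1 = 26·1 + 0 = 26 → 625/26
APPEND 46: p_2 = 46·625 + 24 = 28774, q_2 = 46·26 + 1 = 1197 → 28774/1197
APPEND 39: p_3 = 39·28774 + 625 = 1122811, q_3 = 39·1197 + 26 = 46709 → 1122811/46709
APPEND 2: p_4 = 2·1122811 + 28774 = 2274396, q_4 = 2·46709 + 1197 = 94615 → 2274396/94615
APPEND 49: p_5 = 49·2274396 + 1122811 = 112568215, q_5 = 49·94615 + 46709 = 4682844 → 112568215/4682844
APPEND 20: p_6 = 20·112568215 + 2274396 = 2253638696, q_6 = 20·4682844 + 94615 = 93751495 → 2253638696/93751495
APPEND 4: p_7 = 4·2253638696 + 112568215 = 9127122999, q_7 = 4·93751495 + 4682844 = 379688824 → 9127122999/379688824
APPEND 21: p_8 = 21·9127122999 + 2253638696 = 193923221675, q_8 = 21·379688824 + 93751495 = 8067216799 → 193923221675/8067216799
APPEND 2: p_9 = 2·193923221675 + 9127122999 = 396973566349, q_9 = 2·8067216799 + 379688824 = 16514122422 → 396973566349/16514122422
APPEND 45: p_10 = 45·396973566349 + 193923221675 = 18057733707380, q_10 = 45·16514122422 + 8067216799 = 751202725789 → 18057733707380/751202725789
APPEND 10: p_11 = 10·18057733707380 + 396973566349 = 180974310640149, q_11 = 10·751202725789 + 16514122422 = 7528541380312 → 180974310640149/7528541380312
APPEND 14: p_12 = 14·180974310640149 + 18057733707380 = 2551698082669466, q_12 = 14·7528541380312 + 751202725789 = 106150782050157 → 2551698082669466/106150782050157
APPEND 29: p_13 = 29·2551698082669466 + 180974310640149 = 74180218708054663, q_13 = 29·106150782050157 + 7528541380312 = 3085901220834865 → 74180218708054663/3085901220834865
APPEND 14: p_14 = 14·74180218708054663 + 2551698082669466 = 1041074759995434748, q_14 = 14·3085901220834865 + 106150782050157 = 43308767873738267 → 1041074759995434748/43308767873738267
APPEND 47: p_15 = 47·1041074759995434748 + 74180218708054663 = 49004693938493487819, q_15 = 47·43308767873738267 + 3085901220834865 = 2038597991286533414 → 49004693938493487819/2038597991286533414
APPEND 47: p_16 = 47·49004693938493487819 + 1041074759995434748 = 2304261689869189362241, q_16 = 47·2038597991286533414 + 43308767873738267 = 95857414358340808725 → 2304261689869189362241/95857414358340808725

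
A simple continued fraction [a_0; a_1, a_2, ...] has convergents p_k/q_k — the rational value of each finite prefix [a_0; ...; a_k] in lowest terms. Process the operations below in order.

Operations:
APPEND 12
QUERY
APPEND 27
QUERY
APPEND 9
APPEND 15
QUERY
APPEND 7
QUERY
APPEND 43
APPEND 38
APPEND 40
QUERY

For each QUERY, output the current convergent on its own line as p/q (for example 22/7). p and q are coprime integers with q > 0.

APPEND 12: p_0 = 12·1 + 0 = 12, q_0 = 12·0 + 1 = 1 → 12/1
APPEND 27: p_1 = 27·12 + 1 = 325, q_1 = 27·1 + 0 = 27 → 325/27
APPEND 9: p_2 = 9·325 + 12 = 2937, q_2 = 9·27 + 1 = 244 → 2937/244
APPEND 15: p_3 = 15·2937 + 325 = 44380, q_3 = 15·244 + 27 = 3687 → 44380/3687
APPEND 7: p_4 = 7·44380 + 2937 = 313597, q_4 = 7·3687 + 244 = 26053 → 313597/26053
APPEND 43: p_5 = 43·313597 + 44380 = 13529051, q_5 = 43·26053 + 3687 = 1123966 → 13529051/1123966
APPEND 38: p_6 = 38·13529051 + 313597 = 514417535, q_6 = 38·1123966 + 26053 = 42736761 → 514417535/42736761
APPEND 40: p_7 = 40·514417535 + 13529051 = 20590230451, q_7 = 40·42736761 + 1123966 = 1710594406 → 20590230451/1710594406

12/1
325/27
44380/3687
313597/26053
20590230451/1710594406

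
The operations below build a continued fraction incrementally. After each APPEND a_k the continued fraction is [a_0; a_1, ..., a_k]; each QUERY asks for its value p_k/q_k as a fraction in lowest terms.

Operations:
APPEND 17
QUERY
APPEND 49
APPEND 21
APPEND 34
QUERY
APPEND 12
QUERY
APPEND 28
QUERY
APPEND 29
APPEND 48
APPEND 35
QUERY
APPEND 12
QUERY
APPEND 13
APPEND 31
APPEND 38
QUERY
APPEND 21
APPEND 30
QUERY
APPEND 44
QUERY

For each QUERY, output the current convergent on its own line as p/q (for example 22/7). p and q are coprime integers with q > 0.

APPEND 17: p_0 = 17·1 + 0 = 17, q_0 = 17·0 + 1 = 1 → 17/1
APPEND 49: p_1 = 49·17 + 1 = 834, q_1 = 49·1 + 0 = 49 → 834/49
APPEND 21: p_2 = 21·834 + 17 = 17531, q_2 = 21·49 + 1 = 1030 → 17531/1030
APPEND 34: p_3 = 34·17531 + 834 = 596888, q_3 = 34·1030 + 49 = 35069 → 596888/35069
APPEND 12: p_4 = 12·596888 + 17531 = 7180187, q_4 = 12·35069 + 1030 = 421858 → 7180187/421858
APPEND 28: p_5 = 28·7180187 + 596888 = 201642124, q_5 = 28·421858 + 35069 = 11847093 → 201642124/11847093
APPEND 29: p_6 = 29·201642124 + 7180187 = 5854801783, q_6 = 29·11847093 + 421858 = 343987555 → 5854801783/343987555
APPEND 48: p_7 = 48·5854801783 + 201642124 = 281232127708, q_7 = 48·343987555 + 11847093 = 16523249733 → 281232127708/16523249733
APPEND 35: p_8 = 35·281232127708 + 5854801783 = 9848979271563, q_8 = 35·16523249733 + 343987555 = 578657728210 → 9848979271563/578657728210
APPEND 12: p_9 = 12·9848979271563 + 281232127708 = 118468983386464, q_9 = 12·578657728210 + 16523249733 = 6960415988253 → 118468983386464/6960415988253
APPEND 13: p_10 = 13·118468983386464 + 9848979271563 = 1549945763295595, q_10 = 13·6960415988253 + 578657728210 = 91064065575499 → 1549945763295595/91064065575499
APPEND 31: p_11 = 31·1549945763295595 + 118468983386464 = 48166787645549909, q_11 = 31·91064065575499 + 6960415988253 = 2829946448828722 → 48166787645549909/2829946448828722
APPEND 38: p_12 = 38·48166787645549909 + 1549945763295595 = 1831887876294192137, q_12 = 38·2829946448828722 + 91064065575499 = 107629029121066935 → 1831887876294192137/107629029121066935
APPEND 21: p_13 = 21·1831887876294192137 + 48166787645549909 = 38517812189823584786, q_13 = 21·107629029121066935 + 2829946448828722 = 2263039557991234357 → 38517812189823584786/2263039557991234357
APPEND 30: p_14 = 30·38517812189823584786 + 1831887876294192137 = 1157366253571001735717, q_14 = 30·2263039557991234357 + 107629029121066935 = 67998815768858097645 → 1157366253571001735717/67998815768858097645
APPEND 44: p_15 = 44·1157366253571001735717 + 38517812189823584786 = 50962632969313899956334, q_15 = 44·67998815768858097645 + 2263039557991234357 = 2994210933387747530737 → 50962632969313899956334/2994210933387747530737

17/1
596888/35069
7180187/421858
201642124/11847093
9848979271563/578657728210
118468983386464/6960415988253
1831887876294192137/107629029121066935
1157366253571001735717/67998815768858097645
50962632969313899956334/2994210933387747530737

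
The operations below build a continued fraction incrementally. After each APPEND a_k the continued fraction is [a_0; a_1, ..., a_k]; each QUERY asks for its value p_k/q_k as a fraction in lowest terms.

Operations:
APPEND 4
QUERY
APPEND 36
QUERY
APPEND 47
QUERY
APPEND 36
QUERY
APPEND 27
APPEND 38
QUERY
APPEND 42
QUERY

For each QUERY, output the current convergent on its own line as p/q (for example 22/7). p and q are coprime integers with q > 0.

4/1
145/36
6819/1693
245629/60984
252520105/62694902
10612483212/2634834145

APPEND 4: p_0 = 4·1 + 0 = 4, q_0 = 4·0 + 1 = 1 → 4/1
APPEND 36: p_1 = 36·4 + 1 = 145, q_1 = 36·1 + 0 = 36 → 145/36
APPEND 47: p_2 = 47·145 + 4 = 6819, q_2 = 47·36 + 1 = 1693 → 6819/1693
APPEND 36: p_3 = 36·6819 + 145 = 245629, q_3 = 36·1693 + 36 = 60984 → 245629/60984
APPEND 27: p_4 = 27·245629 + 6819 = 6638802, q_4 = 27·60984 + 1693 = 1648261 → 6638802/1648261
APPEND 38: p_5 = 38·6638802 + 245629 = 252520105, q_5 = 38·1648261 + 60984 = 62694902 → 252520105/62694902
APPEND 42: p_6 = 42·252520105 + 6638802 = 10612483212, q_6 = 42·62694902 + 1648261 = 2634834145 → 10612483212/2634834145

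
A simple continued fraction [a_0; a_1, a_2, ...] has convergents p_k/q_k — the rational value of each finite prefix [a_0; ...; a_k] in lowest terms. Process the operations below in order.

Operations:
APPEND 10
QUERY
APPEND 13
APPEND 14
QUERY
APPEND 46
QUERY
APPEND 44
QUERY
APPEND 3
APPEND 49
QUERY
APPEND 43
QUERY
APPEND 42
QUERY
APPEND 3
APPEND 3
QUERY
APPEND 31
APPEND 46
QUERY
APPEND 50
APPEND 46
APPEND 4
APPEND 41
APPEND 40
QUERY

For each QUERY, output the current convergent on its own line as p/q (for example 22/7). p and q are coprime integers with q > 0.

APPEND 10: p_0 = 10·1 + 0 = 10, q_0 = 10·0 + 1 = 1 → 10/1
APPEND 13: p_1 = 13·10 + 1 = 131, q_1 = 13·1 + 0 = 13 → 131/13
APPEND 14: p_2 = 14·131 + 10 = 1844, q_2 = 14·13 + 1 = 183 → 1844/183
APPEND 46: p_3 = 46·1844 + 131 = 84955, q_3 = 46·183 + 13 = 8431 → 84955/8431
APPEND 44: p_4 = 44·84955 + 1844 = 3739864, q_4 = 44·8431 + 183 = 371147 → 3739864/371147
APPEND 3: p_5 = 3·3739864 + 84955 = 11304547, q_5 = 3·371147 + 8431 = 1121872 → 11304547/1121872
APPEND 49: p_6 = 49·11304547 + 3739864 = 557662667, q_6 = 49·1121872 + 371147 = 55342875 → 557662667/55342875
APPEND 43: p_7 = 43·557662667 + 11304547 = 23990799228, q_7 = 43·55342875 + 1121872 = 2380865497 → 23990799228/2380865497
APPEND 42: p_8 = 42·23990799228 + 557662667 = 1008171230243, q_8 = 42·2380865497 + 55342875 = 100051693749 → 1008171230243/100051693749
APPEND 3: p_9 = 3·1008171230243 + 23990799228 = 3048504489957, q_9 = 3·100051693749 + 2380865497 = 302535946744 → 3048504489957/302535946744
APPEND 3: p_10 = 3·3048504489957 + 1008171230243 = 10153684700114, q_10 = 3·302535946744 + 100051693749 = 1007659533981 → 10153684700114/1007659533981
APPEND 31: p_11 = 31·10153684700114 + 3048504489957 = 317812730193491, q_11 = 31·1007659533981 + 302535946744 = 31539981500155 → 317812730193491/31539981500155
APPEND 46: p_12 = 46·317812730193491 + 10153684700114 = 14629539273600700, q_12 = 46·31539981500155 + 1007659533981 = 1451846808541111 → 14629539273600700/1451846808541111
APPEND 50: p_13 = 50·14629539273600700 + 317812730193491 = 731794776410228491, q_13 = 50·1451846808541111 + 31539981500155 = 72623880408555705 → 731794776410228491/72623880408555705
APPEND 46: p_14 = 46·731794776410228491 + 14629539273600700 = 33677189254144111286, q_14 = 46·72623880408555705 + 1451846808541111 = 3342150345602103541 → 33677189254144111286/3342150345602103541
APPEND 4: p_15 = 4·33677189254144111286 + 731794776410228491 = 135440551792986673635, q_15 = 4·3342150345602103541 + 72623880408555705 = 13441225262816969869 → 135440551792986673635/13441225262816969869
APPEND 41: p_16 = 41·135440551792986673635 + 33677189254144111286 = 5586739812766597730321, q_16 = 41·13441225262816969869 + 3342150345602103541 = 554432386121097868170 → 5586739812766597730321/554432386121097868170
APPEND 40: p_17 = 40·5586739812766597730321 + 135440551792986673635 = 223605033062456895886475, q_17 = 40·554432386121097868170 + 13441225262816969869 = 22190736670106731696669 → 223605033062456895886475/22190736670106731696669

10/1
1844/183
84955/8431
3739864/371147
557662667/55342875
23990799228/2380865497
1008171230243/100051693749
10153684700114/1007659533981
14629539273600700/1451846808541111
223605033062456895886475/22190736670106731696669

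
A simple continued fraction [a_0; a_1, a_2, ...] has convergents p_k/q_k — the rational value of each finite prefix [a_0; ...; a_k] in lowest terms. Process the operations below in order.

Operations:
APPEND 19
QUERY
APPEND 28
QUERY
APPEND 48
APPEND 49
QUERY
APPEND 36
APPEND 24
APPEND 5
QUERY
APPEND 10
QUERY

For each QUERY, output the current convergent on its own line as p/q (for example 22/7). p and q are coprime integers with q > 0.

APPEND 19: p_0 = 19·1 + 0 = 19, q_0 = 19·0 + 1 = 1 → 19/1
APPEND 28: p_1 = 28·19 + 1 = 533, q_1 = 28·1 + 0 = 28 → 533/28
APPEND 48: p_2 = 48·533 + 19 = 25603, q_2 = 48·28 + 1 = 1345 → 25603/1345
APPEND 49: p_3 = 49·25603 + 533 = 1255080, q_3 = 49·1345 + 28 = 65933 → 1255080/65933
APPEND 36: p_4 = 36·1255080 + 25603 = 45208483, q_4 = 36·65933 + 1345 = 2374933 → 45208483/2374933
APPEND 24: p_5 = 24·45208483 + 1255080 = 1086258672, q_5 = 24·2374933 + 65933 = 57064325 → 1086258672/57064325
APPEND 5: p_6 = 5·1086258672 + 45208483 = 5476501843, q_6 = 5·57064325 + 2374933 = 287696558 → 5476501843/287696558
APPEND 10: p_7 = 10·5476501843 + 1086258672 = 55851277102, q_7 = 10·287696558 + 57064325 = 2934029905 → 55851277102/2934029905

19/1
533/28
1255080/65933
5476501843/287696558
55851277102/2934029905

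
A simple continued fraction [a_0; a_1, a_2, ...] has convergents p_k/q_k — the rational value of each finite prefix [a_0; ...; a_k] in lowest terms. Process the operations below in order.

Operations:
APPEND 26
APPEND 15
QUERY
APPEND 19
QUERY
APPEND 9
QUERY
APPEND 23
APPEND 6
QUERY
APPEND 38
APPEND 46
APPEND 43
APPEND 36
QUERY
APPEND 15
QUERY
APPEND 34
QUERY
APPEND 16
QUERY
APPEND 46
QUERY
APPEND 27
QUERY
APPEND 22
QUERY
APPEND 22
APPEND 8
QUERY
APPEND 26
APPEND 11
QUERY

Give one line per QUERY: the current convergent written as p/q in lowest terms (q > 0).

APPEND 26: p_0 = 26·1 + 0 = 26, q_0 = 26·0 + 1 = 1 → 26/1
APPEND 15: p_1 = 15·26 + 1 = 391, q_1 = 15·1 + 0 = 15 → 391/15
APPEND 19: p_2 = 19·391 + 26 = 7455, q_2 = 19·15 + 1 = 286 → 7455/286
APPEND 9: p_3 = 9·7455 + 391 = 67486, q_3 = 9·286 + 15 = 2589 → 67486/2589
APPEND 23: p_4 = 23·67486 + 7455 = 1559633, q_4 = 23·2589 + 286 = 59833 → 1559633/59833
APPEND 6: p_5 = 6·1559633 + 67486 = 9425284, q_5 = 6·59833 + 2589 = 361587 → 9425284/361587
APPEND 38: p_6 = 38·9425284 + 1559633 = 359720425, q_6 = 38·361587 + 59833 = 13800139 → 359720425/13800139
APPEND 46: p_7 = 46·359720425 + 9425284 = 16556564834, q_7 = 46·13800139 + 361587 = 635167981 → 16556564834/635167981
APPEND 43: p_8 = 43·16556564834 + 359720425 = 712292008287, q_8 = 43·635167981 + 13800139 = 27326023322 → 712292008287/27326023322
APPEND 36: p_9 = 36·712292008287 + 16556564834 = 25659068863166, q_9 = 36·27326023322 + 635167981 = 984372007573 → 25659068863166/984372007573
APPEND 15: p_10 = 15·25659068863166 + 712292008287 = 385598324955777, q_10 = 15·984372007573 + 27326023322 = 14792906136917 → 385598324955777/14792906136917
APPEND 34: p_11 = 34·385598324955777 + 25659068863166 = 13136002117359584, q_11 = 34·14792906136917 + 984372007573 = 503943180662751 → 13136002117359584/503943180662751
APPEND 16: p_12 = 16·13136002117359584 + 385598324955777 = 210561632202709121, q_12 = 16·503943180662751 + 14792906136917 = 8077883796740933 → 210561632202709121/8077883796740933
APPEND 46: p_13 = 46·210561632202709121 + 13136002117359584 = 9698971083441979150, q_13 = 46·8077883796740933 + 503943180662751 = 372086597830745669 → 9698971083441979150/372086597830745669
APPEND 27: p_14 = 27·9698971083441979150 + 210561632202709121 = 262082780885136146171, q_14 = 27·372086597830745669 + 8077883796740933 = 10054416025226873996 → 262082780885136146171/10054416025226873996
APPEND 22: p_15 = 22·262082780885136146171 + 9698971083441979150 = 5775520150556437194912, q_15 = 22·10054416025226873996 + 372086597830745669 = 221569239152821973581 → 5775520150556437194912/221569239152821973581
APPEND 22: p_16 = 22·5775520150556437194912 + 262082780885136146171 = 127323526093126754434235, q_16 = 22·221569239152821973581 + 10054416025226873996 = 4884577677387310292778 → 127323526093126754434235/4884577677387310292778
APPEND 8: p_17 = 8·127323526093126754434235 + 5775520150556437194912 = 1024363728895570472668792, q_17 = 8·4884577677387310292778 + 221569239152821973581 = 39298190658251304315805 → 1024363728895570472668792/39298190658251304315805
APPEND 26: p_18 = 26·1024363728895570472668792 + 127323526093126754434235 = 26760780477377959043822827, q_18 = 26·39298190658251304315805 + 4884577677387310292778 = 1026637534791921222503708 → 26760780477377959043822827/1026637534791921222503708
APPEND 11: p_19 = 11·26760780477377959043822827 + 1024363728895570472668792 = 295392948980053119954719889, q_19 = 11·1026637534791921222503708 + 39298190658251304315805 = 11332311073369384751856593 → 295392948980053119954719889/11332311073369384751856593

391/15
7455/286
67486/2589
9425284/361587
25659068863166/984372007573
385598324955777/14792906136917
13136002117359584/503943180662751
210561632202709121/8077883796740933
9698971083441979150/372086597830745669
262082780885136146171/10054416025226873996
5775520150556437194912/221569239152821973581
1024363728895570472668792/39298190658251304315805
295392948980053119954719889/11332311073369384751856593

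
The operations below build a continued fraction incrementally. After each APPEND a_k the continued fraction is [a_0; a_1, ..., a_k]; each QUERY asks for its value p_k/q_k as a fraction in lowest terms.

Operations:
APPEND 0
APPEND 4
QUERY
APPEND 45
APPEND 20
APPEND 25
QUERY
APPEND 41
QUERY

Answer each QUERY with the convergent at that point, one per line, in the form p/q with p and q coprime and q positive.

APPEND 0: p_0 = 0·1 + 0 = 0, q_0 = 0·0 + 1 = 1 → 0/1
APPEND 4: p_1 = 4·0 + 1 = 1, q_1 = 4·1 + 0 = 4 → 1/4
APPEND 45: p_2 = 45·1 + 0 = 45, q_2 = 45·4 + 1 = 181 → 45/181
APPEND 20: p_3 = 20·45 + 1 = 901, q_3 = 20·181 + 4 = 3624 → 901/3624
APPEND 25: p_4 = 25·901 + 45 = 22570, q_4 = 25·3624 + 181 = 90781 → 22570/90781
APPEND 41: p_5 = 41·22570 + 901 = 926271, q_5 = 41·90781 + 3624 = 3725645 → 926271/3725645

1/4
22570/90781
926271/3725645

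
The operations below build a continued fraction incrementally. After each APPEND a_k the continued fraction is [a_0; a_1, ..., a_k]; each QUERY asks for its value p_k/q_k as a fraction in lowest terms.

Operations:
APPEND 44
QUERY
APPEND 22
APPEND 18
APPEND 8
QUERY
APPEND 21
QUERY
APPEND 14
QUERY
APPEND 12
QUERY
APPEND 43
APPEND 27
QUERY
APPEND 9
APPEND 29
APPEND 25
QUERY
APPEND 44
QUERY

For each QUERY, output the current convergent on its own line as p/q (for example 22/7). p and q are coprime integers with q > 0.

44/1
140857/3198
2975483/67555
41797619/948968
504546911/11455171
587412046295/13336530838
3868616902187897/87832602245488
170373676034525726/3868142981999337

APPEND 44: p_0 = 44·1 + 0 = 44, q_0 = 44·0 + 1 = 1 → 44/1
APPEND 22: p_1 = 22·44 + 1 = 969, q_1 = 22·1 + 0 = 22 → 969/22
APPEND 18: p_2 = 18·969 + 44 = 17486, q_2 = 18·22 + 1 = 397 → 17486/397
APPEND 8: p_3 = 8·17486 + 969 = 140857, q_3 = 8·397 + 22 = 3198 → 140857/3198
APPEND 21: p_4 = 21·140857 + 17486 = 2975483, q_4 = 21·3198 + 397 = 67555 → 2975483/67555
APPEND 14: p_5 = 14·2975483 + 140857 = 41797619, q_5 = 14·67555 + 3198 = 948968 → 41797619/948968
APPEND 12: p_6 = 12·41797619 + 2975483 = 504546911, q_6 = 12·948968 + 67555 = 11455171 → 504546911/11455171
APPEND 43: p_7 = 43·504546911 + 41797619 = 21737314792, q_7 = 43·11455171 + 948968 = 493521321 → 21737314792/493521321
APPEND 27: p_8 = 27·21737314792 + 504546911 = 587412046295, q_8 = 27·493521321 + 11455171 = 13336530838 → 587412046295/13336530838
APPEND 9: p_9 = 9·587412046295 + 21737314792 = 5308445731447, q_9 = 9·13336530838 + 493521321 = 120522298863 → 5308445731447/120522298863
APPEND 29: p_10 = 29·5308445731447 + 587412046295 = 154532338258258, q_10 = 29·120522298863 + 13336530838 = 3508483197865 → 154532338258258/3508483197865
APPEND 25: p_11 = 25·154532338258258 + 5308445731447 = 3868616902187897, q_11 = 25·3508483197865 + 120522298863 = 87832602245488 → 3868616902187897/87832602245488
APPEND 44: p_12 = 44·3868616902187897 + 154532338258258 = 170373676034525726, q_12 = 44·87832602245488 + 3508483197865 = 3868142981999337 → 170373676034525726/3868142981999337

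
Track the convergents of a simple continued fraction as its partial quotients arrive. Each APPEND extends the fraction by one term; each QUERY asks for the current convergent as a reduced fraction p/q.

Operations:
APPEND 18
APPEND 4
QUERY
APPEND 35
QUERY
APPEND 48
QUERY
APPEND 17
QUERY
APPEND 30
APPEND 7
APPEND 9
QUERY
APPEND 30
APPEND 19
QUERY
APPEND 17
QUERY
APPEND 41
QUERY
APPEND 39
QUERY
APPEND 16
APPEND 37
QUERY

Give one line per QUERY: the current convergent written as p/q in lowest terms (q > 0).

73/4
2573/141
123577/6772
2103382/115265
4065332806/222779593
2329753926405/127670145664
39728221411706/2177100232397
1631186831806351/89388779673941
63656014661859395/3488339507516096
37808370607259456222/2071892712804980745

APPEND 18: p_0 = 18·1 + 0 = 18, q_0 = 18·0 + 1 = 1 → 18/1
APPEND 4: p_1 = 4·18 + 1 = 73, q_1 = 4·1 + 0 = 4 → 73/4
APPEND 35: p_2 = 35·73 + 18 = 2573, q_2 = 35·4 + 1 = 141 → 2573/141
APPEND 48: p_3 = 48·2573 + 73 = 123577, q_3 = 48·141 + 4 = 6772 → 123577/6772
APPEND 17: p_4 = 17·123577 + 2573 = 2103382, q_4 = 17·6772 + 141 = 115265 → 2103382/115265
APPEND 30: p_5 = 30·2103382 + 123577 = 63225037, q_5 = 30·115265 + 6772 = 3464722 → 63225037/3464722
APPEND 7: p_6 = 7·63225037 + 2103382 = 444678641, q_6 = 7·3464722 + 115265 = 24368319 → 444678641/24368319
APPEND 9: p_7 = 9·444678641 + 63225037 = 4065332806, q_7 = 9·24368319 + 3464722 = 222779593 → 4065332806/222779593
APPEND 30: p_8 = 30·4065332806 + 444678641 = 122404662821, q_8 = 30·222779593 + 24368319 = 6707756109 → 122404662821/6707756109
APPEND 19: p_9 = 19·122404662821 + 4065332806 = 2329753926405, q_9 = 19·6707756109 + 222779593 = 127670145664 → 2329753926405/127670145664
APPEND 17: p_10 = 17·2329753926405 + 122404662821 = 39728221411706, q_10 = 17·127670145664 + 6707756109 = 2177100232397 → 39728221411706/2177100232397
APPEND 41: p_11 = 41·39728221411706 + 2329753926405 = 1631186831806351, q_11 = 41·2177100232397 + 127670145664 = 89388779673941 → 1631186831806351/89388779673941
APPEND 39: p_12 = 39·1631186831806351 + 39728221411706 = 63656014661859395, q_12 = 39·89388779673941 + 2177100232397 = 3488339507516096 → 63656014661859395/3488339507516096
APPEND 16: p_13 = 16·63656014661859395 + 1631186831806351 = 1020127421421556671, q_13 = 16·3488339507516096 + 89388779673941 = 55902820899931477 → 1020127421421556671/55902820899931477
APPEND 37: p_14 = 37·1020127421421556671 + 63656014661859395 = 37808370607259456222, q_14 = 37·55902820899931477 + 3488339507516096 = 2071892712804980745 → 37808370607259456222/2071892712804980745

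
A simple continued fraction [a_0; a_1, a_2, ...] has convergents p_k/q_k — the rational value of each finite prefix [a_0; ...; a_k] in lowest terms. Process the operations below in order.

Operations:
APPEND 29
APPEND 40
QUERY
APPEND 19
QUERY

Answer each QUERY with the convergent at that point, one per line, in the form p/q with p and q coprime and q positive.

1161/40
22088/761

APPEND 29: p_0 = 29·1 + 0 = 29, q_0 = 29·0 + 1 = 1 → 29/1
APPEND 40: p_1 = 40·29 + 1 = 1161, q_1 = 40·1 + 0 = 40 → 1161/40
APPEND 19: p_2 = 19·1161 + 29 = 22088, q_2 = 19·40 + 1 = 761 → 22088/761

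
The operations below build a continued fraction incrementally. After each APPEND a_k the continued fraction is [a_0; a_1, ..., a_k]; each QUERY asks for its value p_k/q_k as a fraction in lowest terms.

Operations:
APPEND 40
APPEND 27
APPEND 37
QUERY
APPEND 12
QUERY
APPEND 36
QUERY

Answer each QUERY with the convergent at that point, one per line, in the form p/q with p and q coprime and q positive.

APPEND 40: p_0 = 40·1 + 0 = 40, q_0 = 40·0 + 1 = 1 → 40/1
APPEND 27: p_1 = 27·40 + 1 = 1081, q_1 = 27·1 + 0 = 27 → 1081/27
APPEND 37: p_2 = 37·1081 + 40 = 40037, q_2 = 37·27 + 1 = 1000 → 40037/1000
APPEND 12: p_3 = 12·40037 + 1081 = 481525, q_3 = 12·1000 + 27 = 12027 → 481525/12027
APPEND 36: p_4 = 36·481525 + 40037 = 17374937, q_4 = 36·12027 + 1000 = 433972 → 17374937/433972

40037/1000
481525/12027
17374937/433972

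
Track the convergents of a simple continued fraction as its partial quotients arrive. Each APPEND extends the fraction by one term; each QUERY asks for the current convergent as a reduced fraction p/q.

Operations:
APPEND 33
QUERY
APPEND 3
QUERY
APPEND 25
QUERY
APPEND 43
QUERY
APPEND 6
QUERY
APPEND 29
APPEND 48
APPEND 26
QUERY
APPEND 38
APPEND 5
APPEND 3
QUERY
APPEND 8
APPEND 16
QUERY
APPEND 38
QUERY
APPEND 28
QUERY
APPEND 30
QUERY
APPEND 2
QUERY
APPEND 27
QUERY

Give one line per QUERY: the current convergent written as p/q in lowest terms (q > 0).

33/1
100/3
2533/76
109019/3271
656647/19702
23937648540/718223873
14640622332868/439276416707
1961867330252852/58863758062611
74672660218853375/2240474336482087
2092796353458147352/62792145179561047
62858563263963273935/1886004829723313497
127809922881384695222/3834801804626188041
3513726481061350044929/105425653554630390604

APPEND 33: p_0 = 33·1 + 0 = 33, q_0 = 33·0 + 1 = 1 → 33/1
APPEND 3: p_1 = 3·33 + 1 = 100, q_1 = 3·1 + 0 = 3 → 100/3
APPEND 25: p_2 = 25·100 + 33 = 2533, q_2 = 25·3 + 1 = 76 → 2533/76
APPEND 43: p_3 = 43·2533 + 100 = 109019, q_3 = 43·76 + 3 = 3271 → 109019/3271
APPEND 6: p_4 = 6·109019 + 2533 = 656647, q_4 = 6·3271 + 76 = 19702 → 656647/19702
APPEND 29: p_5 = 29·656647 + 109019 = 19151782, q_5 = 29·19702 + 3271 = 574629 → 19151782/574629
APPEND 48: p_6 = 48·19151782 + 656647 = 919942183, q_6 = 48·574629 + 19702 = 27601894 → 919942183/27601894
APPEND 26: p_7 = 26·919942183 + 19151782 = 23937648540, q_7 = 26·27601894 + 574629 = 718223873 → 23937648540/718223873
APPEND 38: p_8 = 38·23937648540 + 919942183 = 910550586703, q_8 = 38·718223873 + 27601894 = 27320109068 → 910550586703/27320109068
APPEND 5: p_9 = 5·910550586703 + 23937648540 = 4576690582055, q_9 = 5·27320109068 + 718223873 = 137318769213 → 4576690582055/137318769213
APPEND 3: p_10 = 3·4576690582055 + 910550586703 = 14640622332868, q_10 = 3·137318769213 + 27320109068 = 439276416707 → 14640622332868/439276416707
APPEND 8: p_11 = 8·14640622332868 + 4576690582055 = 121701669244999, q_11 = 8·439276416707 + 137318769213 = 3651530102869 → 121701669244999/3651530102869
APPEND 16: p_12 = 16·121701669244999 + 14640622332868 = 1961867330252852, q_12 = 16·3651530102869 + 439276416707 = 58863758062611 → 1961867330252852/58863758062611
APPEND 38: p_13 = 38·1961867330252852 + 121701669244999 = 74672660218853375, q_13 = 38·58863758062611 + 3651530102869 = 2240474336482087 → 74672660218853375/2240474336482087
APPEND 28: p_14 = 28·74672660218853375 + 1961867330252852 = 2092796353458147352, q_14 = 28·2240474336482087 + 58863758062611 = 62792145179561047 → 2092796353458147352/62792145179561047
APPEND 30: p_15 = 30·2092796353458147352 + 74672660218853375 = 62858563263963273935, q_15 = 30·62792145179561047 + 2240474336482087 = 1886004829723313497 → 62858563263963273935/1886004829723313497
APPEND 2: p_16 = 2·62858563263963273935 + 2092796353458147352 = 127809922881384695222, q_16 = 2·1886004829723313497 + 62792145179561047 = 3834801804626188041 → 127809922881384695222/3834801804626188041
APPEND 27: p_17 = 27·127809922881384695222 + 62858563263963273935 = 3513726481061350044929, q_17 = 27·3834801804626188041 + 1886004829723313497 = 105425653554630390604 → 3513726481061350044929/105425653554630390604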